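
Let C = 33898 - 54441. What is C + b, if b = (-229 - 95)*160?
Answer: -72383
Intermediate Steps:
C = -20543
b = -51840 (b = -324*160 = -51840)
C + b = -20543 - 51840 = -72383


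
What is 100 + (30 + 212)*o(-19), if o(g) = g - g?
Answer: 100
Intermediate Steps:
o(g) = 0
100 + (30 + 212)*o(-19) = 100 + (30 + 212)*0 = 100 + 242*0 = 100 + 0 = 100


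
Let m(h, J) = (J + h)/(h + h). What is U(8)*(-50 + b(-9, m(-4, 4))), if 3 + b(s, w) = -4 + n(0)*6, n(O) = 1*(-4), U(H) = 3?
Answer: -243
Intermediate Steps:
n(O) = -4
m(h, J) = (J + h)/(2*h) (m(h, J) = (J + h)/((2*h)) = (J + h)*(1/(2*h)) = (J + h)/(2*h))
b(s, w) = -31 (b(s, w) = -3 + (-4 - 4*6) = -3 + (-4 - 24) = -3 - 28 = -31)
U(8)*(-50 + b(-9, m(-4, 4))) = 3*(-50 - 31) = 3*(-81) = -243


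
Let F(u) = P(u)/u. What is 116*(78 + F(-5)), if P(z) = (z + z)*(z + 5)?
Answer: 9048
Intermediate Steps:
P(z) = 2*z*(5 + z) (P(z) = (2*z)*(5 + z) = 2*z*(5 + z))
F(u) = 10 + 2*u (F(u) = (2*u*(5 + u))/u = 10 + 2*u)
116*(78 + F(-5)) = 116*(78 + (10 + 2*(-5))) = 116*(78 + (10 - 10)) = 116*(78 + 0) = 116*78 = 9048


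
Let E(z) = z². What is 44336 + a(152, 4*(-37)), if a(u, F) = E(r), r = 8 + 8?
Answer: 44592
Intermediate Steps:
r = 16
a(u, F) = 256 (a(u, F) = 16² = 256)
44336 + a(152, 4*(-37)) = 44336 + 256 = 44592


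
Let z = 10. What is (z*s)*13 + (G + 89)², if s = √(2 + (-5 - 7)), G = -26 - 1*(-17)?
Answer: 6400 + 130*I*√10 ≈ 6400.0 + 411.1*I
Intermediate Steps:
G = -9 (G = -26 + 17 = -9)
s = I*√10 (s = √(2 - 12) = √(-10) = I*√10 ≈ 3.1623*I)
(z*s)*13 + (G + 89)² = (10*(I*√10))*13 + (-9 + 89)² = (10*I*√10)*13 + 80² = 130*I*√10 + 6400 = 6400 + 130*I*√10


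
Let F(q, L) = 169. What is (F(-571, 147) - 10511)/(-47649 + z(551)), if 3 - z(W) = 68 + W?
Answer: 10342/48265 ≈ 0.21428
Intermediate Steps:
z(W) = -65 - W (z(W) = 3 - (68 + W) = 3 + (-68 - W) = -65 - W)
(F(-571, 147) - 10511)/(-47649 + z(551)) = (169 - 10511)/(-47649 + (-65 - 1*551)) = -10342/(-47649 + (-65 - 551)) = -10342/(-47649 - 616) = -10342/(-48265) = -10342*(-1/48265) = 10342/48265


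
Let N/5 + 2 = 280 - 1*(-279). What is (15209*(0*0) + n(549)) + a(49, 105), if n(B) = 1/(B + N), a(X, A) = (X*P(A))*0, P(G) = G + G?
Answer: 1/3334 ≈ 0.00029994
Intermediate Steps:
N = 2785 (N = -10 + 5*(280 - 1*(-279)) = -10 + 5*(280 + 279) = -10 + 5*559 = -10 + 2795 = 2785)
P(G) = 2*G
a(X, A) = 0 (a(X, A) = (X*(2*A))*0 = (2*A*X)*0 = 0)
n(B) = 1/(2785 + B) (n(B) = 1/(B + 2785) = 1/(2785 + B))
(15209*(0*0) + n(549)) + a(49, 105) = (15209*(0*0) + 1/(2785 + 549)) + 0 = (15209*0 + 1/3334) + 0 = (0 + 1/3334) + 0 = 1/3334 + 0 = 1/3334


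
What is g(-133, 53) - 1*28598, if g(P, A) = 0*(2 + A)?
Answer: -28598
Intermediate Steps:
g(P, A) = 0
g(-133, 53) - 1*28598 = 0 - 1*28598 = 0 - 28598 = -28598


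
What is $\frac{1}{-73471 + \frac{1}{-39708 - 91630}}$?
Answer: $- \frac{131338}{9649534199} \approx -1.3611 \cdot 10^{-5}$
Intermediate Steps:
$\frac{1}{-73471 + \frac{1}{-39708 - 91630}} = \frac{1}{-73471 + \frac{1}{-131338}} = \frac{1}{-73471 - \frac{1}{131338}} = \frac{1}{- \frac{9649534199}{131338}} = - \frac{131338}{9649534199}$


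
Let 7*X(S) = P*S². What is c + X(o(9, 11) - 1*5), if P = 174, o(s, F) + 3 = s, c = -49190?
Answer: -344156/7 ≈ -49165.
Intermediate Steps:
o(s, F) = -3 + s
X(S) = 174*S²/7 (X(S) = (174*S²)/7 = 174*S²/7)
c + X(o(9, 11) - 1*5) = -49190 + 174*((-3 + 9) - 1*5)²/7 = -49190 + 174*(6 - 5)²/7 = -49190 + (174/7)*1² = -49190 + (174/7)*1 = -49190 + 174/7 = -344156/7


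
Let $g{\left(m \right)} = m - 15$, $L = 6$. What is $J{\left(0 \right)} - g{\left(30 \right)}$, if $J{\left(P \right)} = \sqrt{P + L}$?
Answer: $-15 + \sqrt{6} \approx -12.551$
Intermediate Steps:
$g{\left(m \right)} = -15 + m$ ($g{\left(m \right)} = m - 15 = -15 + m$)
$J{\left(P \right)} = \sqrt{6 + P}$ ($J{\left(P \right)} = \sqrt{P + 6} = \sqrt{6 + P}$)
$J{\left(0 \right)} - g{\left(30 \right)} = \sqrt{6 + 0} - \left(-15 + 30\right) = \sqrt{6} - 15 = -15 + \sqrt{6}$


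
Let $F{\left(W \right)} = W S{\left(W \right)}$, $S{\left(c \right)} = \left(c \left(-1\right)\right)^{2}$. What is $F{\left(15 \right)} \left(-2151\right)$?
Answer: $-7259625$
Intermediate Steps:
$S{\left(c \right)} = c^{2}$ ($S{\left(c \right)} = \left(- c\right)^{2} = c^{2}$)
$F{\left(W \right)} = W^{3}$ ($F{\left(W \right)} = W W^{2} = W^{3}$)
$F{\left(15 \right)} \left(-2151\right) = 15^{3} \left(-2151\right) = 3375 \left(-2151\right) = -7259625$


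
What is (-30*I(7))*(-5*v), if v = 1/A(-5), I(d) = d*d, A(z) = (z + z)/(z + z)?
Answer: 7350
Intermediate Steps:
A(z) = 1 (A(z) = (2*z)/((2*z)) = (2*z)*(1/(2*z)) = 1)
I(d) = d**2
v = 1 (v = 1/1 = 1)
(-30*I(7))*(-5*v) = (-30*7**2)*(-5*1) = -30*49*(-5) = -1470*(-5) = 7350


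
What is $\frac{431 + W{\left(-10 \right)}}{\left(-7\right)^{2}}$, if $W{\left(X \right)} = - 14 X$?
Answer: $\frac{571}{49} \approx 11.653$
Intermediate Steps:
$\frac{431 + W{\left(-10 \right)}}{\left(-7\right)^{2}} = \frac{431 - -140}{\left(-7\right)^{2}} = \frac{431 + 140}{49} = 571 \cdot \frac{1}{49} = \frac{571}{49}$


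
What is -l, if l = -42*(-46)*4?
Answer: -7728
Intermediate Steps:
l = 7728 (l = 1932*4 = 7728)
-l = -1*7728 = -7728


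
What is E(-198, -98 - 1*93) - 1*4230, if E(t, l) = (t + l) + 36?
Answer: -4583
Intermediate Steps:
E(t, l) = 36 + l + t (E(t, l) = (l + t) + 36 = 36 + l + t)
E(-198, -98 - 1*93) - 1*4230 = (36 + (-98 - 1*93) - 198) - 1*4230 = (36 + (-98 - 93) - 198) - 4230 = (36 - 191 - 198) - 4230 = -353 - 4230 = -4583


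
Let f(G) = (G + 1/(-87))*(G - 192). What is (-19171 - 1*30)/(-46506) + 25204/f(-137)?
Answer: 22159514521/22797706260 ≈ 0.97201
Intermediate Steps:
f(G) = (-192 + G)*(-1/87 + G) (f(G) = (G - 1/87)*(-192 + G) = (-1/87 + G)*(-192 + G) = (-192 + G)*(-1/87 + G))
(-19171 - 1*30)/(-46506) + 25204/f(-137) = (-19171 - 1*30)/(-46506) + 25204/(64/29 + (-137)² - 16705/87*(-137)) = (-19171 - 30)*(-1/46506) + 25204/(64/29 + 18769 + 2288585/87) = -19201*(-1/46506) + 25204/(3921680/87) = 19201/46506 + 25204*(87/3921680) = 19201/46506 + 548187/980420 = 22159514521/22797706260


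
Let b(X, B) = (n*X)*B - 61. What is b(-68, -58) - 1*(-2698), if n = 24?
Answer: 97293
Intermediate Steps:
b(X, B) = -61 + 24*B*X (b(X, B) = (24*X)*B - 61 = 24*B*X - 61 = -61 + 24*B*X)
b(-68, -58) - 1*(-2698) = (-61 + 24*(-58)*(-68)) - 1*(-2698) = (-61 + 94656) + 2698 = 94595 + 2698 = 97293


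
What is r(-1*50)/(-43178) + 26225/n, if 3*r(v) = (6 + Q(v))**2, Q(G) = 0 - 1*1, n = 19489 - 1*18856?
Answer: 377445925/9110558 ≈ 41.430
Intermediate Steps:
n = 633 (n = 19489 - 18856 = 633)
Q(G) = -1 (Q(G) = 0 - 1 = -1)
r(v) = 25/3 (r(v) = (6 - 1)**2/3 = (1/3)*5**2 = (1/3)*25 = 25/3)
r(-1*50)/(-43178) + 26225/n = (25/3)/(-43178) + 26225/633 = (25/3)*(-1/43178) + 26225*(1/633) = -25/129534 + 26225/633 = 377445925/9110558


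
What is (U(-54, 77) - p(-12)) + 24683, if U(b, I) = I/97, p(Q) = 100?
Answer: 2384628/97 ≈ 24584.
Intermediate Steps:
U(b, I) = I/97 (U(b, I) = I*(1/97) = I/97)
(U(-54, 77) - p(-12)) + 24683 = ((1/97)*77 - 1*100) + 24683 = (77/97 - 100) + 24683 = -9623/97 + 24683 = 2384628/97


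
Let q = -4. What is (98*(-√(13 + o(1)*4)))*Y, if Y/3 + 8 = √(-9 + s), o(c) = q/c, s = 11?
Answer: 294*I*√3*(8 - √2) ≈ 3353.6*I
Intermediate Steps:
o(c) = -4/c
Y = -24 + 3*√2 (Y = -24 + 3*√(-9 + 11) = -24 + 3*√2 ≈ -19.757)
(98*(-√(13 + o(1)*4)))*Y = (98*(-√(13 - 4/1*4)))*(-24 + 3*√2) = (98*(-√(13 - 4*1*4)))*(-24 + 3*√2) = (98*(-√(13 - 4*4)))*(-24 + 3*√2) = (98*(-√(13 - 16)))*(-24 + 3*√2) = (98*(-√(-3)))*(-24 + 3*√2) = (98*(-I*√3))*(-24 + 3*√2) = (-98*I*√3)*(-24 + 3*√2) = -98*I*√3*(-24 + 3*√2)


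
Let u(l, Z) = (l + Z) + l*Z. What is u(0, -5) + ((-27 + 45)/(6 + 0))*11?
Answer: 28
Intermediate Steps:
u(l, Z) = Z + l + Z*l (u(l, Z) = (Z + l) + Z*l = Z + l + Z*l)
u(0, -5) + ((-27 + 45)/(6 + 0))*11 = (-5 + 0 - 5*0) + ((-27 + 45)/(6 + 0))*11 = (-5 + 0 + 0) + (18/6)*11 = -5 + (18*(⅙))*11 = -5 + 3*11 = -5 + 33 = 28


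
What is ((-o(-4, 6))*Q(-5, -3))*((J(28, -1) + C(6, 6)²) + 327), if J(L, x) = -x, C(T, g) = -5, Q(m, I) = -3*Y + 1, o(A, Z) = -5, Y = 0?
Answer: 1765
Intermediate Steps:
Q(m, I) = 1 (Q(m, I) = -3*0 + 1 = 0 + 1 = 1)
((-o(-4, 6))*Q(-5, -3))*((J(28, -1) + C(6, 6)²) + 327) = (-1*(-5)*1)*((-1*(-1) + (-5)²) + 327) = (5*1)*((1 + 25) + 327) = 5*(26 + 327) = 5*353 = 1765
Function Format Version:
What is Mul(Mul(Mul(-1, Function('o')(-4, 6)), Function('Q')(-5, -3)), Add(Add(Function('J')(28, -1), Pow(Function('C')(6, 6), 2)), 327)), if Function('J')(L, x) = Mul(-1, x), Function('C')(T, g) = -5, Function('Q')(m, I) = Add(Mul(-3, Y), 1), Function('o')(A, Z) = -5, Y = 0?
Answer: 1765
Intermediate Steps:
Function('Q')(m, I) = 1 (Function('Q')(m, I) = Add(Mul(-3, 0), 1) = Add(0, 1) = 1)
Mul(Mul(Mul(-1, Function('o')(-4, 6)), Function('Q')(-5, -3)), Add(Add(Function('J')(28, -1), Pow(Function('C')(6, 6), 2)), 327)) = Mul(Mul(Mul(-1, -5), 1), Add(Add(Mul(-1, -1), Pow(-5, 2)), 327)) = Mul(Mul(5, 1), Add(Add(1, 25), 327)) = Mul(5, Add(26, 327)) = Mul(5, 353) = 1765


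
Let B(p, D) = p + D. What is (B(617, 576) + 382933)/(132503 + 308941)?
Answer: 64021/73574 ≈ 0.87016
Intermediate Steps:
B(p, D) = D + p
(B(617, 576) + 382933)/(132503 + 308941) = ((576 + 617) + 382933)/(132503 + 308941) = (1193 + 382933)/441444 = 384126*(1/441444) = 64021/73574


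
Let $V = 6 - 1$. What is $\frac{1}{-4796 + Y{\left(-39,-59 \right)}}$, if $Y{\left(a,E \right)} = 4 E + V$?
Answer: $- \frac{1}{5027} \approx -0.00019893$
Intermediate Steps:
$V = 5$
$Y{\left(a,E \right)} = 5 + 4 E$ ($Y{\left(a,E \right)} = 4 E + 5 = 5 + 4 E$)
$\frac{1}{-4796 + Y{\left(-39,-59 \right)}} = \frac{1}{-4796 + \left(5 + 4 \left(-59\right)\right)} = \frac{1}{-4796 + \left(5 - 236\right)} = \frac{1}{-4796 - 231} = \frac{1}{-5027} = - \frac{1}{5027}$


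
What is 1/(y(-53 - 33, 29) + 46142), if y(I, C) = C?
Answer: 1/46171 ≈ 2.1659e-5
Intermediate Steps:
1/(y(-53 - 33, 29) + 46142) = 1/(29 + 46142) = 1/46171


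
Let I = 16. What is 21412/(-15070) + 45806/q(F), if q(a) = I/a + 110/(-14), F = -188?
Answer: -113581735868/19688955 ≈ -5768.8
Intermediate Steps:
q(a) = -55/7 + 16/a (q(a) = 16/a + 110/(-14) = 16/a + 110*(-1/14) = 16/a - 55/7 = -55/7 + 16/a)
21412/(-15070) + 45806/q(F) = 21412/(-15070) + 45806/(-55/7 + 16/(-188)) = 21412*(-1/15070) + 45806/(-55/7 + 16*(-1/188)) = -10706/7535 + 45806/(-55/7 - 4/47) = -10706/7535 + 45806/(-2613/329) = -10706/7535 + 45806*(-329/2613) = -10706/7535 - 15070174/2613 = -113581735868/19688955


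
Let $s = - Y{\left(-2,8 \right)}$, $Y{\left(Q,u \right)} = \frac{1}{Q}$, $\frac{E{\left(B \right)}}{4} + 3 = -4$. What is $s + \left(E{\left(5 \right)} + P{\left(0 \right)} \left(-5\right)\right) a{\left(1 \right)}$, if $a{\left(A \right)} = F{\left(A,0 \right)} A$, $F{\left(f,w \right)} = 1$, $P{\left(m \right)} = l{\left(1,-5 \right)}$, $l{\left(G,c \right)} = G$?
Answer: $- \frac{65}{2} \approx -32.5$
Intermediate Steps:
$E{\left(B \right)} = -28$ ($E{\left(B \right)} = -12 + 4 \left(-4\right) = -12 - 16 = -28$)
$P{\left(m \right)} = 1$
$a{\left(A \right)} = A$ ($a{\left(A \right)} = 1 A = A$)
$s = \frac{1}{2}$ ($s = - \frac{1}{-2} = \left(-1\right) \left(- \frac{1}{2}\right) = \frac{1}{2} \approx 0.5$)
$s + \left(E{\left(5 \right)} + P{\left(0 \right)} \left(-5\right)\right) a{\left(1 \right)} = \frac{1}{2} + \left(-28 + 1 \left(-5\right)\right) 1 = \frac{1}{2} + \left(-28 - 5\right) 1 = \frac{1}{2} - 33 = - \frac{65}{2}$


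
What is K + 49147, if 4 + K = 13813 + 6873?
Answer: 69829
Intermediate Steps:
K = 20682 (K = -4 + (13813 + 6873) = -4 + 20686 = 20682)
K + 49147 = 20682 + 49147 = 69829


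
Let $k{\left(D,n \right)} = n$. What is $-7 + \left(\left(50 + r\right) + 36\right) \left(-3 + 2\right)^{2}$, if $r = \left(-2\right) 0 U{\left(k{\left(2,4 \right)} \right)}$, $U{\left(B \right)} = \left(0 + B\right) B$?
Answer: $79$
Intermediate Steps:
$U{\left(B \right)} = B^{2}$ ($U{\left(B \right)} = B B = B^{2}$)
$r = 0$ ($r = \left(-2\right) 0 \cdot 4^{2} = 0 \cdot 16 = 0$)
$-7 + \left(\left(50 + r\right) + 36\right) \left(-3 + 2\right)^{2} = -7 + \left(\left(50 + 0\right) + 36\right) \left(-3 + 2\right)^{2} = -7 + \left(50 + 36\right) \left(-1\right)^{2} = -7 + 86 \cdot 1 = -7 + 86 = 79$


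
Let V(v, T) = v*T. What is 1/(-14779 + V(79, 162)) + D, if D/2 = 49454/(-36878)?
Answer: -97986813/36527659 ≈ -2.6825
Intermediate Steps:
V(v, T) = T*v
D = -49454/18439 (D = 2*(49454/(-36878)) = 2*(49454*(-1/36878)) = 2*(-24727/18439) = -49454/18439 ≈ -2.6820)
1/(-14779 + V(79, 162)) + D = 1/(-14779 + 162*79) - 49454/18439 = 1/(-14779 + 12798) - 49454/18439 = 1/(-1981) - 49454/18439 = -1/1981 - 49454/18439 = -97986813/36527659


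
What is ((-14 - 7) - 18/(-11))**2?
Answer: 45369/121 ≈ 374.95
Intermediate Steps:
((-14 - 7) - 18/(-11))**2 = (-21 - 18*(-1/11))**2 = (-21 + 18/11)**2 = (-213/11)**2 = 45369/121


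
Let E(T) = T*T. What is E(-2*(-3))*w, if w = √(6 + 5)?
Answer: 36*√11 ≈ 119.40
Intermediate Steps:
w = √11 ≈ 3.3166
E(T) = T²
E(-2*(-3))*w = (-2*(-3))²*√11 = 6²*√11 = 36*√11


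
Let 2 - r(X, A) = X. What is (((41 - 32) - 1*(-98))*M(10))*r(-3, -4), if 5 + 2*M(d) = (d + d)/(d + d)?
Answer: -1070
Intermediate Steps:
M(d) = -2 (M(d) = -5/2 + ((d + d)/(d + d))/2 = -5/2 + ((2*d)/((2*d)))/2 = -5/2 + ((2*d)*(1/(2*d)))/2 = -5/2 + (½)*1 = -5/2 + ½ = -2)
r(X, A) = 2 - X
(((41 - 32) - 1*(-98))*M(10))*r(-3, -4) = (((41 - 32) - 1*(-98))*(-2))*(2 - 1*(-3)) = ((9 + 98)*(-2))*(2 + 3) = (107*(-2))*5 = -214*5 = -1070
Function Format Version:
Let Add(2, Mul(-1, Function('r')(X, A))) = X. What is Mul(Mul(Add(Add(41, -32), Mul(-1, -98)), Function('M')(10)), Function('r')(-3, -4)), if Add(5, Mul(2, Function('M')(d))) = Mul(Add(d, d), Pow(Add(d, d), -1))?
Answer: -1070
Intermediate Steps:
Function('M')(d) = -2 (Function('M')(d) = Add(Rational(-5, 2), Mul(Rational(1, 2), Mul(Add(d, d), Pow(Add(d, d), -1)))) = Add(Rational(-5, 2), Mul(Rational(1, 2), Mul(Mul(2, d), Pow(Mul(2, d), -1)))) = Add(Rational(-5, 2), Mul(Rational(1, 2), Mul(Mul(2, d), Mul(Rational(1, 2), Pow(d, -1))))) = Add(Rational(-5, 2), Mul(Rational(1, 2), 1)) = Add(Rational(-5, 2), Rational(1, 2)) = -2)
Function('r')(X, A) = Add(2, Mul(-1, X))
Mul(Mul(Add(Add(41, -32), Mul(-1, -98)), Function('M')(10)), Function('r')(-3, -4)) = Mul(Mul(Add(Add(41, -32), Mul(-1, -98)), -2), Add(2, Mul(-1, -3))) = Mul(Mul(Add(9, 98), -2), Add(2, 3)) = Mul(Mul(107, -2), 5) = Mul(-214, 5) = -1070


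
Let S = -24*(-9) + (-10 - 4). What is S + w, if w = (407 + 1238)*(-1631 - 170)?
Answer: -2962443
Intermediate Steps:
w = -2962645 (w = 1645*(-1801) = -2962645)
S = 202 (S = 216 - 14 = 202)
S + w = 202 - 2962645 = -2962443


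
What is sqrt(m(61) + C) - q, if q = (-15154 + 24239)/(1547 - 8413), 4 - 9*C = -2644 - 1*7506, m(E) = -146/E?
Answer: 9085/6866 + 4*sqrt(2356430)/183 ≈ 34.877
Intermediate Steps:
C = 10154/9 (C = 4/9 - (-2644 - 1*7506)/9 = 4/9 - (-2644 - 7506)/9 = 4/9 - 1/9*(-10150) = 4/9 + 10150/9 = 10154/9 ≈ 1128.2)
q = -9085/6866 (q = 9085/(-6866) = 9085*(-1/6866) = -9085/6866 ≈ -1.3232)
sqrt(m(61) + C) - q = sqrt(-146/61 + 10154/9) - 1*(-9085/6866) = sqrt(-146*1/61 + 10154/9) + 9085/6866 = sqrt(-146/61 + 10154/9) + 9085/6866 = sqrt(618080/549) + 9085/6866 = 4*sqrt(2356430)/183 + 9085/6866 = 9085/6866 + 4*sqrt(2356430)/183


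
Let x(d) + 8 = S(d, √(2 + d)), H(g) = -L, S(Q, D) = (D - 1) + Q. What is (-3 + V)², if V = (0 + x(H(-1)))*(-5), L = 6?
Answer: 5084 - 1440*I ≈ 5084.0 - 1440.0*I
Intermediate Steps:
S(Q, D) = -1 + D + Q (S(Q, D) = (-1 + D) + Q = -1 + D + Q)
H(g) = -6 (H(g) = -1*6 = -6)
x(d) = -9 + d + √(2 + d) (x(d) = -8 + (-1 + √(2 + d) + d) = -8 + (-1 + d + √(2 + d)) = -9 + d + √(2 + d))
V = 75 - 10*I (V = (0 + (-9 - 6 + √(2 - 6)))*(-5) = (0 + (-9 - 6 + √(-4)))*(-5) = (0 + (-9 - 6 + 2*I))*(-5) = (0 + (-15 + 2*I))*(-5) = (-15 + 2*I)*(-5) = 75 - 10*I ≈ 75.0 - 10.0*I)
(-3 + V)² = (-3 + (75 - 10*I))² = (72 - 10*I)²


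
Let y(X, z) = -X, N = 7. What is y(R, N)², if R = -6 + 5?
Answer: 1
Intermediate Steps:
R = -1
y(R, N)² = (-1*(-1))² = 1² = 1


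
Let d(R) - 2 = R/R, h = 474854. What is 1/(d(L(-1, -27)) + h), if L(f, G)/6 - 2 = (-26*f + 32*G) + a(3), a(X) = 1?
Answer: 1/474857 ≈ 2.1059e-6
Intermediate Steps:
L(f, G) = 18 - 156*f + 192*G (L(f, G) = 12 + 6*((-26*f + 32*G) + 1) = 12 + 6*(1 - 26*f + 32*G) = 12 + (6 - 156*f + 192*G) = 18 - 156*f + 192*G)
d(R) = 3 (d(R) = 2 + R/R = 2 + 1 = 3)
1/(d(L(-1, -27)) + h) = 1/(3 + 474854) = 1/474857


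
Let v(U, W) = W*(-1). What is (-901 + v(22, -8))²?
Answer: 797449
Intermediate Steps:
v(U, W) = -W
(-901 + v(22, -8))² = (-901 - 1*(-8))² = (-901 + 8)² = (-893)² = 797449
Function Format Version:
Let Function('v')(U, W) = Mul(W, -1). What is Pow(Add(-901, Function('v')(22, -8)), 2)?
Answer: 797449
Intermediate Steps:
Function('v')(U, W) = Mul(-1, W)
Pow(Add(-901, Function('v')(22, -8)), 2) = Pow(Add(-901, Mul(-1, -8)), 2) = Pow(Add(-901, 8), 2) = Pow(-893, 2) = 797449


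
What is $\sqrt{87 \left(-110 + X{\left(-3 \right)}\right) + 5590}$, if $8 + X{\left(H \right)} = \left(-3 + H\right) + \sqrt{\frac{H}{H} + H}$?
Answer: $\sqrt{-5198 + 87 i \sqrt{2}} \approx 0.8532 + 72.102 i$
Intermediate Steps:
$X{\left(H \right)} = -11 + H + \sqrt{1 + H}$ ($X{\left(H \right)} = -8 + \left(\left(-3 + H\right) + \sqrt{\frac{H}{H} + H}\right) = -8 + \left(\left(-3 + H\right) + \sqrt{1 + H}\right) = -8 + \left(-3 + H + \sqrt{1 + H}\right) = -11 + H + \sqrt{1 + H}$)
$\sqrt{87 \left(-110 + X{\left(-3 \right)}\right) + 5590} = \sqrt{87 \left(-110 - \left(14 - \sqrt{1 - 3}\right)\right) + 5590} = \sqrt{87 \left(-110 - \left(14 - i \sqrt{2}\right)\right) + 5590} = \sqrt{87 \left(-124 + i \sqrt{2}\right) + 5590} = \sqrt{\left(-10788 + 87 i \sqrt{2}\right) + 5590} = \sqrt{-5198 + 87 i \sqrt{2}}$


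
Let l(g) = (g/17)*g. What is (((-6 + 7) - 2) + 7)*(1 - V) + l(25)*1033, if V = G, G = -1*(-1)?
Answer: 645625/17 ≈ 37978.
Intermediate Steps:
G = 1
V = 1
l(g) = g²/17 (l(g) = (g*(1/17))*g = (g/17)*g = g²/17)
(((-6 + 7) - 2) + 7)*(1 - V) + l(25)*1033 = (((-6 + 7) - 2) + 7)*(1 - 1*1) + ((1/17)*25²)*1033 = ((1 - 2) + 7)*(1 - 1) + ((1/17)*625)*1033 = (-1 + 7)*0 + (625/17)*1033 = 6*0 + 645625/17 = 0 + 645625/17 = 645625/17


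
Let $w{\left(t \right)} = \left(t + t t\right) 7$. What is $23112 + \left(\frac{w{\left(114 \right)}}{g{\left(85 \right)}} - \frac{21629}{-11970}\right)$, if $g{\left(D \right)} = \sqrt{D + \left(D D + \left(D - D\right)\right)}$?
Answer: $\frac{276672269}{11970} + \frac{9177 \sqrt{7310}}{731} \approx 24187.0$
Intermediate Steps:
$w{\left(t \right)} = 7 t + 7 t^{2}$ ($w{\left(t \right)} = \left(t + t^{2}\right) 7 = 7 t + 7 t^{2}$)
$g{\left(D \right)} = \sqrt{D + D^{2}}$ ($g{\left(D \right)} = \sqrt{D + \left(D^{2} + 0\right)} = \sqrt{D + D^{2}}$)
$23112 + \left(\frac{w{\left(114 \right)}}{g{\left(85 \right)}} - \frac{21629}{-11970}\right) = 23112 - \left(- \frac{21629}{11970} - \frac{7 \cdot 114 \left(1 + 114\right)}{\sqrt{85 \left(1 + 85\right)}}\right) = 23112 - \left(- \frac{21629}{11970} - \frac{7 \cdot 114 \cdot 115}{\sqrt{85 \cdot 86}}\right) = 23112 + \left(\frac{91770}{\sqrt{7310}} + \frac{21629}{11970}\right) = 23112 + \left(91770 \frac{\sqrt{7310}}{7310} + \frac{21629}{11970}\right) = 23112 + \left(\frac{9177 \sqrt{7310}}{731} + \frac{21629}{11970}\right) = 23112 + \left(\frac{21629}{11970} + \frac{9177 \sqrt{7310}}{731}\right) = \frac{276672269}{11970} + \frac{9177 \sqrt{7310}}{731}$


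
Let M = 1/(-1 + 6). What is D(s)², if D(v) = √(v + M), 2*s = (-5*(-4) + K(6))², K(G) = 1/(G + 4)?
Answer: 40441/200 ≈ 202.21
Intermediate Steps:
K(G) = 1/(4 + G)
M = ⅕ (M = 1/5 = ⅕ ≈ 0.20000)
s = 40401/200 (s = (-5*(-4) + 1/(4 + 6))²/2 = (20 + 1/10)²/2 = (20 + ⅒)²/2 = (201/10)²/2 = (½)*(40401/100) = 40401/200 ≈ 202.00)
D(v) = √(⅕ + v) (D(v) = √(v + ⅕) = √(⅕ + v))
D(s)² = (√(5 + 25*(40401/200))/5)² = (√(5 + 40401/8)/5)² = (√(40441/8)/5)² = ((√80882/4)/5)² = (√80882/20)² = 40441/200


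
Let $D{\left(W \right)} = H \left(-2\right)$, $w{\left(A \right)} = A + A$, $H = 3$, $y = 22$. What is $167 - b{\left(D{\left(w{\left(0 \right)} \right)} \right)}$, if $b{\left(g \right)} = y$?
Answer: $145$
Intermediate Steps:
$w{\left(A \right)} = 2 A$
$D{\left(W \right)} = -6$ ($D{\left(W \right)} = 3 \left(-2\right) = -6$)
$b{\left(g \right)} = 22$
$167 - b{\left(D{\left(w{\left(0 \right)} \right)} \right)} = 167 - 22 = 145$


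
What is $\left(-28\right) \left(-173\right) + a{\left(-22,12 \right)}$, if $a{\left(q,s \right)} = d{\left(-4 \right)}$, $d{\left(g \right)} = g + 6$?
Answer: $4846$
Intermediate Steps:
$d{\left(g \right)} = 6 + g$
$a{\left(q,s \right)} = 2$ ($a{\left(q,s \right)} = 6 - 4 = 2$)
$\left(-28\right) \left(-173\right) + a{\left(-22,12 \right)} = \left(-28\right) \left(-173\right) + 2 = 4844 + 2 = 4846$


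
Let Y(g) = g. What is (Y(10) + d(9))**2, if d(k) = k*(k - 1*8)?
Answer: 361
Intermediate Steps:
d(k) = k*(-8 + k) (d(k) = k*(k - 8) = k*(-8 + k))
(Y(10) + d(9))**2 = (10 + 9*(-8 + 9))**2 = (10 + 9*1)**2 = (10 + 9)**2 = 19**2 = 361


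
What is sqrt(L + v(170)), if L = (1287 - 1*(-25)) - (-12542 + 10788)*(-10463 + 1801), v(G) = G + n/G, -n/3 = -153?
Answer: 23*I*sqrt(2871770)/10 ≈ 3897.6*I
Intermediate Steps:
n = 459 (n = -3*(-153) = 459)
v(G) = G + 459/G
L = -15191836 (L = (1287 + 25) - (-1754)*(-8662) = 1312 - 1*15193148 = 1312 - 15193148 = -15191836)
sqrt(L + v(170)) = sqrt(-15191836 + (170 + 459/170)) = sqrt(-15191836 + (170 + 459*(1/170))) = sqrt(-15191836 + (170 + 27/10)) = sqrt(-15191836 + 1727/10) = sqrt(-151916633/10) = 23*I*sqrt(2871770)/10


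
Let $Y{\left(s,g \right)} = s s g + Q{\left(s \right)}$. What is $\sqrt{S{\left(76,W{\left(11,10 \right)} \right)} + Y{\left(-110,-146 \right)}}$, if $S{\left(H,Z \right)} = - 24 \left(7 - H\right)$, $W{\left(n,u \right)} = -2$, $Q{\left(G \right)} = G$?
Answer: $i \sqrt{1765054} \approx 1328.6 i$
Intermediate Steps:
$S{\left(H,Z \right)} = -168 + 24 H$
$Y{\left(s,g \right)} = s + g s^{2}$ ($Y{\left(s,g \right)} = s s g + s = s^{2} g + s = g s^{2} + s = s + g s^{2}$)
$\sqrt{S{\left(76,W{\left(11,10 \right)} \right)} + Y{\left(-110,-146 \right)}} = \sqrt{\left(-168 + 24 \cdot 76\right) - 110 \left(1 - -16060\right)} = \sqrt{\left(-168 + 1824\right) - 110 \left(1 + 16060\right)} = \sqrt{1656 - 1766710} = \sqrt{-1765054} = i \sqrt{1765054}$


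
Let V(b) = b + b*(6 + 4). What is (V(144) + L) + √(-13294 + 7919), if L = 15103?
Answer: 16687 + 5*I*√215 ≈ 16687.0 + 73.314*I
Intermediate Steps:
V(b) = 11*b (V(b) = b + b*10 = b + 10*b = 11*b)
(V(144) + L) + √(-13294 + 7919) = (11*144 + 15103) + √(-13294 + 7919) = (1584 + 15103) + √(-5375) = 16687 + 5*I*√215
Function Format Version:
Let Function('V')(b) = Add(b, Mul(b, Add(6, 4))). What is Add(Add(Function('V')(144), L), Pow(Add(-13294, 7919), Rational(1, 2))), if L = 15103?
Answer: Add(16687, Mul(5, I, Pow(215, Rational(1, 2)))) ≈ Add(16687., Mul(73.314, I))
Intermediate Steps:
Function('V')(b) = Mul(11, b) (Function('V')(b) = Add(b, Mul(b, 10)) = Add(b, Mul(10, b)) = Mul(11, b))
Add(Add(Function('V')(144), L), Pow(Add(-13294, 7919), Rational(1, 2))) = Add(Add(Mul(11, 144), 15103), Pow(Add(-13294, 7919), Rational(1, 2))) = Add(Add(1584, 15103), Pow(-5375, Rational(1, 2))) = Add(16687, Mul(5, I, Pow(215, Rational(1, 2))))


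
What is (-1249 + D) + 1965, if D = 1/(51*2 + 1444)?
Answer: 1106937/1546 ≈ 716.00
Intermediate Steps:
D = 1/1546 (D = 1/(102 + 1444) = 1/1546 ≈ 0.00064683)
(-1249 + D) + 1965 = (-1249 + 1/1546) + 1965 = -1930953/1546 + 1965 = 1106937/1546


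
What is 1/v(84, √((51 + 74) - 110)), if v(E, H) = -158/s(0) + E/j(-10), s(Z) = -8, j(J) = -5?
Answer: 20/59 ≈ 0.33898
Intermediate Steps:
v(E, H) = 79/4 - E/5 (v(E, H) = -158/(-8) + E/(-5) = -158*(-⅛) + E*(-⅕) = 79/4 - E/5)
1/v(84, √((51 + 74) - 110)) = 1/(79/4 - ⅕*84) = 1/(79/4 - 84/5) = 1/(59/20) = 20/59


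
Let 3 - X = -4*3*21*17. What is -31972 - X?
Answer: -36259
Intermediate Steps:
X = 4287 (X = 3 - (-4)*(3*21)*17 = 3 - (-4)*63*17 = 3 - (-4)*1071 = 3 - 1*(-4284) = 3 + 4284 = 4287)
-31972 - X = -31972 - 1*4287 = -31972 - 4287 = -36259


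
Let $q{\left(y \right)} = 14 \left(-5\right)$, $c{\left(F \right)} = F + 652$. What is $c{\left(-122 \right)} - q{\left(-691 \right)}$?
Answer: $600$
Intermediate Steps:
$c{\left(F \right)} = 652 + F$
$q{\left(y \right)} = -70$
$c{\left(-122 \right)} - q{\left(-691 \right)} = \left(652 - 122\right) - -70 = 530 + 70 = 600$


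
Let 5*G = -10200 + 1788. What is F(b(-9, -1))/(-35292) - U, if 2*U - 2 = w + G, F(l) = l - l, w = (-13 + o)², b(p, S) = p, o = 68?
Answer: -6723/10 ≈ -672.30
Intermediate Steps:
w = 3025 (w = (-13 + 68)² = 55² = 3025)
F(l) = 0
G = -8412/5 (G = (-10200 + 1788)/5 = (⅕)*(-8412) = -8412/5 ≈ -1682.4)
U = 6723/10 (U = 1 + (3025 - 8412/5)/2 = 1 + (½)*(6713/5) = 1 + 6713/10 = 6723/10 ≈ 672.30)
F(b(-9, -1))/(-35292) - U = 0/(-35292) - 1*6723/10 = 0*(-1/35292) - 6723/10 = 0 - 6723/10 = -6723/10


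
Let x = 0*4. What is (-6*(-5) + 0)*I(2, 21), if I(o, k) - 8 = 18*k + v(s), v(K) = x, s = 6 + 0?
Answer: 11580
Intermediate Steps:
s = 6
x = 0
v(K) = 0
I(o, k) = 8 + 18*k (I(o, k) = 8 + (18*k + 0) = 8 + 18*k)
(-6*(-5) + 0)*I(2, 21) = (-6*(-5) + 0)*(8 + 18*21) = (30 + 0)*(8 + 378) = 30*386 = 11580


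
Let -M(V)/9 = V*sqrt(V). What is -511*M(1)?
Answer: 4599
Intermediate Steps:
M(V) = -9*V**(3/2) (M(V) = -9*V*sqrt(V) = -9*V**(3/2))
-511*M(1) = -(-4599)*1**(3/2) = -(-4599) = -511*(-9) = 4599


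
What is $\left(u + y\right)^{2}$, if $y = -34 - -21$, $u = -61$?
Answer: $5476$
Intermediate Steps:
$y = -13$ ($y = -34 + 21 = -13$)
$\left(u + y\right)^{2} = \left(-61 - 13\right)^{2} = \left(-74\right)^{2} = 5476$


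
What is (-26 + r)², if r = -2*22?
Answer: 4900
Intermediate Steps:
r = -44
(-26 + r)² = (-26 - 44)² = (-70)² = 4900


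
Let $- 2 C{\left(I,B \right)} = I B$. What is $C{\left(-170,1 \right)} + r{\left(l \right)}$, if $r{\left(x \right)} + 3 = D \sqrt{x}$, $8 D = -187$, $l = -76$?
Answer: $82 - \frac{187 i \sqrt{19}}{4} \approx 82.0 - 203.78 i$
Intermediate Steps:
$D = - \frac{187}{8}$ ($D = \frac{1}{8} \left(-187\right) = - \frac{187}{8} \approx -23.375$)
$C{\left(I,B \right)} = - \frac{B I}{2}$ ($C{\left(I,B \right)} = - \frac{I B}{2} = - \frac{B I}{2}$)
$r{\left(x \right)} = -3 - \frac{187 \sqrt{x}}{8}$
$C{\left(-170,1 \right)} + r{\left(l \right)} = \left(- \frac{1}{2}\right) 1 \left(-170\right) - \left(3 + \frac{187 \sqrt{-76}}{8}\right) = 85 - \left(3 + \frac{187 \cdot 2 i \sqrt{19}}{8}\right) = 85 - \left(3 + \frac{187 i \sqrt{19}}{4}\right) = 82 - \frac{187 i \sqrt{19}}{4}$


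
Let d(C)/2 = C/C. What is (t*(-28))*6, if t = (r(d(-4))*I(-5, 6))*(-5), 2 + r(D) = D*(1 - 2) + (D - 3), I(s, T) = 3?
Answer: -12600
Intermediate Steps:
d(C) = 2 (d(C) = 2*(C/C) = 2*1 = 2)
r(D) = -5 (r(D) = -2 + (D*(1 - 2) + (D - 3)) = -2 + (D*(-1) + (-3 + D)) = -2 + (-D + (-3 + D)) = -2 - 3 = -5)
t = 75 (t = -5*3*(-5) = -15*(-5) = 75)
(t*(-28))*6 = (75*(-28))*6 = -2100*6 = -12600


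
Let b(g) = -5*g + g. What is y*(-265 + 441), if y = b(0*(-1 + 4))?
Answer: 0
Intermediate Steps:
b(g) = -4*g
y = 0 (y = -0*(-1 + 4) = -0*3 = -4*0 = 0)
y*(-265 + 441) = 0*(-265 + 441) = 0*176 = 0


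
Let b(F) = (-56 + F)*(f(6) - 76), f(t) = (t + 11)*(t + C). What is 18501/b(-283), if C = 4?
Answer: -6167/10622 ≈ -0.58059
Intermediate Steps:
f(t) = (4 + t)*(11 + t) (f(t) = (t + 11)*(t + 4) = (11 + t)*(4 + t) = (4 + t)*(11 + t))
b(F) = -5264 + 94*F (b(F) = (-56 + F)*((44 + 6² + 15*6) - 76) = (-56 + F)*((44 + 36 + 90) - 76) = (-56 + F)*(170 - 76) = (-56 + F)*94 = -5264 + 94*F)
18501/b(-283) = 18501/(-5264 + 94*(-283)) = 18501/(-5264 - 26602) = 18501/(-31866) = 18501*(-1/31866) = -6167/10622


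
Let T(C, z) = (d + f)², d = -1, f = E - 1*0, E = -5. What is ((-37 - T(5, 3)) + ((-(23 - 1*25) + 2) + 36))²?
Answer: 1089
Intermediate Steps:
f = -5 (f = -5 - 1*0 = -5 + 0 = -5)
T(C, z) = 36 (T(C, z) = (-1 - 5)² = (-6)² = 36)
((-37 - T(5, 3)) + ((-(23 - 1*25) + 2) + 36))² = ((-37 - 1*36) + ((-(23 - 1*25) + 2) + 36))² = ((-37 - 36) + ((-(23 - 25) + 2) + 36))² = (-73 + ((-1*(-2) + 2) + 36))² = (-73 + ((2 + 2) + 36))² = (-73 + (4 + 36))² = (-73 + 40)² = (-33)² = 1089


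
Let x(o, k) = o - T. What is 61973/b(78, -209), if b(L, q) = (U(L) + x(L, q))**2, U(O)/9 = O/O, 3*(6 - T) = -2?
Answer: 557757/58081 ≈ 9.6031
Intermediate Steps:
T = 20/3 (T = 6 - 1/3*(-2) = 6 + 2/3 = 20/3 ≈ 6.6667)
x(o, k) = -20/3 + o (x(o, k) = o - 1*20/3 = o - 20/3 = -20/3 + o)
U(O) = 9 (U(O) = 9*(O/O) = 9*1 = 9)
b(L, q) = (7/3 + L)**2 (b(L, q) = (9 + (-20/3 + L))**2 = (7/3 + L)**2)
61973/b(78, -209) = 61973/(((7 + 3*78)**2/9)) = 61973/(((7 + 234)**2/9)) = 61973/(((1/9)*241**2)) = 61973/(((1/9)*58081)) = 61973/(58081/9) = 61973*(9/58081) = 557757/58081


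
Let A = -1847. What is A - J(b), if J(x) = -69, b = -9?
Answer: -1778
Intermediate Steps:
A - J(b) = -1847 - 1*(-69) = -1847 + 69 = -1778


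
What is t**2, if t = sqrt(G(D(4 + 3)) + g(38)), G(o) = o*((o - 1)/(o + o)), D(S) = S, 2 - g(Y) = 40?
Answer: -35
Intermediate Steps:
g(Y) = -38 (g(Y) = 2 - 1*40 = 2 - 40 = -38)
G(o) = -1/2 + o/2 (G(o) = o*((-1 + o)/((2*o))) = o*((-1 + o)*(1/(2*o))) = o*((-1 + o)/(2*o)) = -1/2 + o/2)
t = I*sqrt(35) (t = sqrt((-1/2 + (4 + 3)/2) - 38) = sqrt((-1/2 + (1/2)*7) - 38) = sqrt((-1/2 + 7/2) - 38) = sqrt(3 - 38) = sqrt(-35) = I*sqrt(35) ≈ 5.9161*I)
t**2 = (I*sqrt(35))**2 = -35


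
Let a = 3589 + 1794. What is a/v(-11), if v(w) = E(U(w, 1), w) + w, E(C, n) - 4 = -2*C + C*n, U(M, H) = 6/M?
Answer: 59213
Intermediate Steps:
a = 5383
E(C, n) = 4 - 2*C + C*n (E(C, n) = 4 + (-2*C + C*n) = 4 - 2*C + C*n)
v(w) = 10 + w - 12/w (v(w) = (4 - 12/w + (6/w)*w) + w = (4 - 12/w + 6) + w = (10 - 12/w) + w = 10 + w - 12/w)
a/v(-11) = 5383/(10 - 11 - 12/(-11)) = 5383/(10 - 11 - 12*(-1/11)) = 5383/(10 - 11 + 12/11) = 5383/(1/11) = 5383*11 = 59213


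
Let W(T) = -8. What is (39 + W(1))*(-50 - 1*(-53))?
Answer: 93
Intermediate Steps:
(39 + W(1))*(-50 - 1*(-53)) = (39 - 8)*(-50 - 1*(-53)) = 31*(-50 + 53) = 31*3 = 93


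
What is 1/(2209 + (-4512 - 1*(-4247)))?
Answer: 1/1944 ≈ 0.00051440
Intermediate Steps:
1/(2209 + (-4512 - 1*(-4247))) = 1/(2209 + (-4512 + 4247)) = 1/(2209 - 265) = 1/1944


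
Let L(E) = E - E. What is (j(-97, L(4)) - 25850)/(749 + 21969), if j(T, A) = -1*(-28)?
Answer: -12911/11359 ≈ -1.1366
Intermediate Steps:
L(E) = 0
j(T, A) = 28
(j(-97, L(4)) - 25850)/(749 + 21969) = (28 - 25850)/(749 + 21969) = -25822/22718 = -25822*1/22718 = -12911/11359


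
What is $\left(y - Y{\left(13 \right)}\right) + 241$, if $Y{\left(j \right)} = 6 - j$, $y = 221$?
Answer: $469$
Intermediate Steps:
$\left(y - Y{\left(13 \right)}\right) + 241 = \left(221 - \left(6 - 13\right)\right) + 241 = \left(221 - -7\right) + 241 = \left(221 + 7\right) + 241 = 228 + 241 = 469$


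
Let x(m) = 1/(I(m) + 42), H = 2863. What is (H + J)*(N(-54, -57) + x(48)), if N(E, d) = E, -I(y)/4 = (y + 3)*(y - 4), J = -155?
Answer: -653219698/4467 ≈ -1.4623e+5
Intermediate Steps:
I(y) = -4*(-4 + y)*(3 + y) (I(y) = -4*(y + 3)*(y - 4) = -4*(3 + y)*(-4 + y) = -4*(-4 + y)*(3 + y))
x(m) = 1/(90 - 4*m**2 + 4*m) (x(m) = 1/((48 - 4*m**2 + 4*m) + 42) = 1/(90 - 4*m**2 + 4*m))
(H + J)*(N(-54, -57) + x(48)) = (2863 - 155)*(-54 + 1/(2*(45 - 2*48**2 + 2*48))) = 2708*(-54 + 1/(2*(45 - 2*2304 + 96))) = 2708*(-54 + 1/(2*(45 - 4608 + 96))) = 2708*(-54 + (1/2)/(-4467)) = 2708*(-54 + (1/2)*(-1/4467)) = 2708*(-54 - 1/8934) = 2708*(-482437/8934) = -653219698/4467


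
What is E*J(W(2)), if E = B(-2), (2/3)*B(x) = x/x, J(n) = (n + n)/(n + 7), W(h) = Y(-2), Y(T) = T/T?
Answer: 3/8 ≈ 0.37500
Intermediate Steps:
Y(T) = 1
W(h) = 1
J(n) = 2*n/(7 + n) (J(n) = (2*n)/(7 + n) = 2*n/(7 + n))
B(x) = 3/2 (B(x) = 3*(x/x)/2 = (3/2)*1 = 3/2)
E = 3/2 ≈ 1.5000
E*J(W(2)) = 3*(2*1/(7 + 1))/2 = 3*(2*1/8)/2 = 3*(2*1*(1/8))/2 = (3/2)*(1/4) = 3/8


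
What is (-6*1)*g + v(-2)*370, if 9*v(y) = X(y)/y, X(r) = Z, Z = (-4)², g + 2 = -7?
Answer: -2474/9 ≈ -274.89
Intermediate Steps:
g = -9 (g = -2 - 7 = -9)
Z = 16
X(r) = 16
v(y) = 16/(9*y) (v(y) = (16/y)/9 = 16/(9*y))
(-6*1)*g + v(-2)*370 = -6*1*(-9) + ((16/9)/(-2))*370 = -6*(-9) + ((16/9)*(-½))*370 = 54 - 8/9*370 = 54 - 2960/9 = -2474/9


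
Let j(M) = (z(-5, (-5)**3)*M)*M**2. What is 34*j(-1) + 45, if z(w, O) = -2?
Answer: 113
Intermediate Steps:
j(M) = -2*M**3 (j(M) = (-2*M)*M**2 = -2*M**3)
34*j(-1) + 45 = 34*(-2*(-1)**3) + 45 = 34*(-2*(-1)) + 45 = 34*2 + 45 = 68 + 45 = 113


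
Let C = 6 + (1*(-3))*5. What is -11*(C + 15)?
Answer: -66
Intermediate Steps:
C = -9 (C = 6 - 3*5 = 6 - 15 = -9)
-11*(C + 15) = -11*(-9 + 15) = -11*6 = -66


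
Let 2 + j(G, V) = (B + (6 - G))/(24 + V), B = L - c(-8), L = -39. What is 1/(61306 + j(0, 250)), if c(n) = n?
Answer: 274/16797271 ≈ 1.6312e-5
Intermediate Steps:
B = -31 (B = -39 - 1*(-8) = -39 + 8 = -31)
j(G, V) = -2 + (-25 - G)/(24 + V) (j(G, V) = -2 + (-31 + (6 - G))/(24 + V) = -2 + (-25 - G)/(24 + V))
1/(61306 + j(0, 250)) = 1/(61306 + (-73 - 1*0 - 2*250)/(24 + 250)) = 1/(61306 + (-73 + 0 - 500)/274) = 1/(61306 + (1/274)*(-573)) = 1/(61306 - 573/274) = 1/(16797271/274) = 274/16797271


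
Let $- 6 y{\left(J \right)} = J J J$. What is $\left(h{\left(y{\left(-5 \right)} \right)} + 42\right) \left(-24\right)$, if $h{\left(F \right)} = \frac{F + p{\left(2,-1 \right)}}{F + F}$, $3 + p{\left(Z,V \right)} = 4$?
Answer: $- \frac{127572}{125} \approx -1020.6$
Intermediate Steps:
$p{\left(Z,V \right)} = 1$ ($p{\left(Z,V \right)} = -3 + 4 = 1$)
$y{\left(J \right)} = - \frac{J^{3}}{6}$ ($y{\left(J \right)} = - \frac{J J J}{6} = - \frac{J^{2} J}{6} = - \frac{J^{3}}{6}$)
$h{\left(F \right)} = \frac{1 + F}{2 F}$ ($h{\left(F \right)} = \frac{F + 1}{F + F} = \frac{1 + F}{2 F}$)
$\left(h{\left(y{\left(-5 \right)} \right)} + 42\right) \left(-24\right) = \left(\frac{1 - \frac{\left(-5\right)^{3}}{6}}{2 \left(- \frac{\left(-5\right)^{3}}{6}\right)} + 42\right) \left(-24\right) = \left(\frac{1 - - \frac{125}{6}}{2 \left(\left(- \frac{1}{6}\right) \left(-125\right)\right)} + 42\right) \left(-24\right) = \left(\frac{1 + \frac{125}{6}}{2 \cdot \frac{125}{6}} + 42\right) \left(-24\right) = \left(\frac{1}{2} \cdot \frac{6}{125} \cdot \frac{131}{6} + 42\right) \left(-24\right) = \left(\frac{131}{250} + 42\right) \left(-24\right) = \frac{10631}{250} \left(-24\right) = - \frac{127572}{125}$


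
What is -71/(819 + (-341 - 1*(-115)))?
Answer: -71/593 ≈ -0.11973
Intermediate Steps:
-71/(819 + (-341 - 1*(-115))) = -71/(819 + (-341 + 115)) = -71/(819 - 226) = -71/593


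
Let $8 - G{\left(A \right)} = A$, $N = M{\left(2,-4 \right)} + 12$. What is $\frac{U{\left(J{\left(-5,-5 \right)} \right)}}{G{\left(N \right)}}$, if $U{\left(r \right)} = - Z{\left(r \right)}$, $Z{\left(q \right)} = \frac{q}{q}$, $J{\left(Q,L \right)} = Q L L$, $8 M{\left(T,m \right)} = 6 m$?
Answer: $1$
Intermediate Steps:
$M{\left(T,m \right)} = \frac{3 m}{4}$ ($M{\left(T,m \right)} = \frac{6 m}{8} = \frac{3 m}{4}$)
$J{\left(Q,L \right)} = Q L^{2}$ ($J{\left(Q,L \right)} = L Q L = Q L^{2}$)
$N = 9$ ($N = \frac{3}{4} \left(-4\right) + 12 = -3 + 12 = 9$)
$Z{\left(q \right)} = 1$
$U{\left(r \right)} = -1$ ($U{\left(r \right)} = \left(-1\right) 1 = -1$)
$G{\left(A \right)} = 8 - A$
$\frac{U{\left(J{\left(-5,-5 \right)} \right)}}{G{\left(N \right)}} = - \frac{1}{8 - 9} = - \frac{1}{-1} = \left(-1\right) \left(-1\right) = 1$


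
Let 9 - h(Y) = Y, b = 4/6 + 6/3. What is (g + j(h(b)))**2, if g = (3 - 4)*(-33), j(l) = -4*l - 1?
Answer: 400/9 ≈ 44.444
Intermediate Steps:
b = 8/3 (b = 4*(1/6) + 6*(1/3) = 2/3 + 2 = 8/3 ≈ 2.6667)
h(Y) = 9 - Y
j(l) = -1 - 4*l
g = 33 (g = -1*(-33) = 33)
(g + j(h(b)))**2 = (33 + (-1 - 4*(9 - 1*8/3)))**2 = (33 + (-1 - 4*(9 - 8/3)))**2 = (33 + (-1 - 4*19/3))**2 = (33 + (-1 - 76/3))**2 = (33 - 79/3)**2 = (20/3)**2 = 400/9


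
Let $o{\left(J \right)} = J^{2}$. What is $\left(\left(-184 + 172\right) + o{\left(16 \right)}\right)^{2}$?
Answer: $59536$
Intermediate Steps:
$\left(\left(-184 + 172\right) + o{\left(16 \right)}\right)^{2} = \left(\left(-184 + 172\right) + 16^{2}\right)^{2} = \left(-12 + 256\right)^{2} = 244^{2} = 59536$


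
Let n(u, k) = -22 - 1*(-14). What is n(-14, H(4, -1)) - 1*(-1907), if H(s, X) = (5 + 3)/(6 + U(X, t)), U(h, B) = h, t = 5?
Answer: 1899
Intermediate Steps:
H(s, X) = 8/(6 + X) (H(s, X) = (5 + 3)/(6 + X) = 8/(6 + X))
n(u, k) = -8 (n(u, k) = -22 + 14 = -8)
n(-14, H(4, -1)) - 1*(-1907) = -8 - 1*(-1907) = -8 + 1907 = 1899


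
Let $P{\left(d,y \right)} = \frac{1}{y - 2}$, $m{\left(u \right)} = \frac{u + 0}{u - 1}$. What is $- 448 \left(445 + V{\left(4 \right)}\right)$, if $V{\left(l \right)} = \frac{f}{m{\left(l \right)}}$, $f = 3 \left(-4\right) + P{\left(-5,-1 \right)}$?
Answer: $-195216$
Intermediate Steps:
$m{\left(u \right)} = \frac{u}{-1 + u}$
$P{\left(d,y \right)} = \frac{1}{-2 + y}$
$f = - \frac{37}{3}$ ($f = 3 \left(-4\right) + \frac{1}{-2 - 1} = -12 + \frac{1}{-3} = -12 - \frac{1}{3} = - \frac{37}{3} \approx -12.333$)
$V{\left(l \right)} = - \frac{37 \left(-1 + l\right)}{3 l}$ ($V{\left(l \right)} = - \frac{37}{3 \frac{l}{-1 + l}} = - \frac{37 \frac{-1 + l}{l}}{3} = - \frac{37 \left(-1 + l\right)}{3 l}$)
$- 448 \left(445 + V{\left(4 \right)}\right) = - 448 \left(445 + \frac{37 \left(1 - 4\right)}{3 \cdot 4}\right) = - 448 \left(445 + \frac{37}{3} \cdot \frac{1}{4} \left(1 - 4\right)\right) = - 448 \left(445 + \frac{37}{3} \cdot \frac{1}{4} \left(-3\right)\right) = - 448 \left(445 - \frac{37}{4}\right) = \left(-448\right) \frac{1743}{4} = -195216$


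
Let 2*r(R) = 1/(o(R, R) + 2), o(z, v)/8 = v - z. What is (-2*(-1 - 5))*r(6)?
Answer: 3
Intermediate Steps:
o(z, v) = -8*z + 8*v (o(z, v) = 8*(v - z) = -8*z + 8*v)
r(R) = 1/4 (r(R) = 1/(2*((-8*R + 8*R) + 2)) = 1/(2*(0 + 2)) = (1/2)/2 = (1/2)*(1/2) = 1/4)
(-2*(-1 - 5))*r(6) = -2*(-1 - 5)*(1/4) = -2*(-6)*(1/4) = 12*(1/4) = 3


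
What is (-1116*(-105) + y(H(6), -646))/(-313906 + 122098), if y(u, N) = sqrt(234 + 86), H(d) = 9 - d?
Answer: -1085/1776 - sqrt(5)/23976 ≈ -0.61102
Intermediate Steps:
y(u, N) = 8*sqrt(5) (y(u, N) = sqrt(320) = 8*sqrt(5))
(-1116*(-105) + y(H(6), -646))/(-313906 + 122098) = (-1116*(-105) + 8*sqrt(5))/(-313906 + 122098) = (117180 + 8*sqrt(5))/(-191808) = (117180 + 8*sqrt(5))*(-1/191808) = -1085/1776 - sqrt(5)/23976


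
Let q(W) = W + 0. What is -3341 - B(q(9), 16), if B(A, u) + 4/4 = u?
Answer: -3356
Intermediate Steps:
q(W) = W
B(A, u) = -1 + u
-3341 - B(q(9), 16) = -3341 - (-1 + 16) = -3341 - 1*15 = -3341 - 15 = -3356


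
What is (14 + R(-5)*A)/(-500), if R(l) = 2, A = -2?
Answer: -1/50 ≈ -0.020000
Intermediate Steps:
(14 + R(-5)*A)/(-500) = (14 + 2*(-2))/(-500) = (14 - 4)*(-1/500) = 10*(-1/500) = -1/50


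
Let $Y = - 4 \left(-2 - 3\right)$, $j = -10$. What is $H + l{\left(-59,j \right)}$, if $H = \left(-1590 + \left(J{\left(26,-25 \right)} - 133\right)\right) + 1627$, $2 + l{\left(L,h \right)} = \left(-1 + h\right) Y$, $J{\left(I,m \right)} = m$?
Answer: $-343$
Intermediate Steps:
$Y = 20$ ($Y = \left(-4\right) \left(-5\right) = 20$)
$l{\left(L,h \right)} = -22 + 20 h$ ($l{\left(L,h \right)} = -2 + \left(-1 + h\right) 20 = -2 + \left(-20 + 20 h\right) = -22 + 20 h$)
$H = -121$ ($H = \left(-1590 - 158\right) + 1627 = -1748 + 1627 = -121$)
$H + l{\left(-59,j \right)} = -121 + \left(-22 + 20 \left(-10\right)\right) = -121 - 222 = -343$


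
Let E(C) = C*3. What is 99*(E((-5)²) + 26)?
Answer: 9999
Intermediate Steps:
E(C) = 3*C
99*(E((-5)²) + 26) = 99*(3*(-5)² + 26) = 99*(3*25 + 26) = 99*(75 + 26) = 99*101 = 9999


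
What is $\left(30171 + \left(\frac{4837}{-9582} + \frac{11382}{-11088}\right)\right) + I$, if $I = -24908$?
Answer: $\frac{739425763}{140536} \approx 5261.5$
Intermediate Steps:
$\left(30171 + \left(\frac{4837}{-9582} + \frac{11382}{-11088}\right)\right) + I = \left(30171 + \left(\frac{4837}{-9582} + \frac{11382}{-11088}\right)\right) - 24908 = \left(30171 + \left(4837 \left(- \frac{1}{9582}\right) + 11382 \left(- \frac{1}{11088}\right)\right)\right) - 24908 = \left(30171 - \frac{215205}{140536}\right) - 24908 = \frac{4239896451}{140536} - 24908 = \frac{739425763}{140536}$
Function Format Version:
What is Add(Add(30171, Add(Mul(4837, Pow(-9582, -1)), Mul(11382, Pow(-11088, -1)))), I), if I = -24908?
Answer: Rational(739425763, 140536) ≈ 5261.5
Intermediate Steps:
Add(Add(30171, Add(Mul(4837, Pow(-9582, -1)), Mul(11382, Pow(-11088, -1)))), I) = Add(Add(30171, Add(Mul(4837, Pow(-9582, -1)), Mul(11382, Pow(-11088, -1)))), -24908) = Add(Add(30171, Add(Mul(4837, Rational(-1, 9582)), Mul(11382, Rational(-1, 11088)))), -24908) = Add(Add(30171, Add(Rational(-4837, 9582), Rational(-271, 264))), -24908) = Add(Add(30171, Rational(-215205, 140536)), -24908) = Add(Rational(4239896451, 140536), -24908) = Rational(739425763, 140536)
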